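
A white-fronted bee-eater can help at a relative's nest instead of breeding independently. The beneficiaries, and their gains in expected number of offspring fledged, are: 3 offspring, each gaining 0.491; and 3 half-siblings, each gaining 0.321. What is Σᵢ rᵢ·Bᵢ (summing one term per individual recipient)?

r to an offspring = 1/2 (one parent–offspring link: r = (1/2)^1 = 1/2).
r to a half-sibling = 1/4 (half-sibs share one parent — one path of length 2: r = (1/2)^2 = 1/4).
Summing one r·B term per recipient: 3·0.5·0.491 + 3·0.25·0.321 = 0.97725.

0.97725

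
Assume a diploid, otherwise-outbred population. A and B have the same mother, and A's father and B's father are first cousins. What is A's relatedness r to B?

0.28125

Wright's path rule: contributions from independent ancestry routes add.
A and B are related in two ways: half-sibs through their shared mother (r = 1/4) and second cousins through their fathers (r = 1/32).
r = 1/4 + 1/32 = 0.28125.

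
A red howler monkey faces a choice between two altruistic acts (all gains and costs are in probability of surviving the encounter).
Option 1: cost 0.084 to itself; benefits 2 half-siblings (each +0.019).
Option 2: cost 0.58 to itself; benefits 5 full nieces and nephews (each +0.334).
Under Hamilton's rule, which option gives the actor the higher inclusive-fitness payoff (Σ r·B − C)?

Option 1

Option 1: r to a half-sibling = 0.25.
Option 1: Σ r·B − C = (2·0.25·0.019) − 0.084 = -0.0745.
Option 2: r to a full niece or nephew = 0.25.
Option 2: Σ r·B − C = (5·0.25·0.334) − 0.58 = -0.1625.
Option 1 has the higher net inclusive-fitness payoff.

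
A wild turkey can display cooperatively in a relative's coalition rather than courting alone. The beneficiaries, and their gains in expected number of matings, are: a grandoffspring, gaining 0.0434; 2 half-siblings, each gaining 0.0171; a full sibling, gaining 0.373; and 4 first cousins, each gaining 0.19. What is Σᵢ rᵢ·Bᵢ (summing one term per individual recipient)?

0.3009

r to a grandoffspring = 1/4 (two parent–offspring links: r = (1/2)^2 = 1/4).
r to a half-sibling = 1/4 (half-sibs share one parent — one path of length 2: r = (1/2)^2 = 1/4).
r to a full sibling = 0.5 (full sibs share both parents — two paths of length 2: r = 2·(1/2)^2 = 1/2).
r to a first cousin = 0.125 (first cousins share one grandparent pair — two paths of length 4: r = 2·(1/2)^4 = 1/8).
Summing one r·B term per recipient: 1·0.25·0.0434 + 2·0.25·0.0171 + 1·0.5·0.373 + 4·0.125·0.19 = 0.3009.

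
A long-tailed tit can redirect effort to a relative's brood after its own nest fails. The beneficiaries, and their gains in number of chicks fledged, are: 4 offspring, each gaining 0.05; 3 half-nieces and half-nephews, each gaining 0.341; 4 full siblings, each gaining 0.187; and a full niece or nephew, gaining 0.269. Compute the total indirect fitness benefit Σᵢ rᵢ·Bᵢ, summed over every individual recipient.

r to an offspring = 1/2 (one parent–offspring link: r = (1/2)^1 = 1/2).
r to a half-niece or half-nephew = 1/8 (half-aunt/uncle↔niece/nephew: one path of length 3: r = (1/2)^3 = 1/8).
r to a full sibling = 0.5 (full sibs share both parents — two paths of length 2: r = 2·(1/2)^2 = 1/2).
r to a full niece or nephew = 1/4 (full aunt/uncle↔niece/nephew: two paths of length 3 through the shared grandparent pair: r = 2·(1/2)^3 = 1/4).
Summing one r·B term per recipient: 4·0.5·0.05 + 3·0.125·0.341 + 4·0.5·0.187 + 1·0.25·0.269 = 0.669125.

0.669125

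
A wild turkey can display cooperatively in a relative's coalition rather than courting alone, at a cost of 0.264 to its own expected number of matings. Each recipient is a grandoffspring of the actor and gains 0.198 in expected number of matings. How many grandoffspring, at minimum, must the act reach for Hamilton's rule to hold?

r to a grandoffspring = 0.25 (two parent–offspring links: r = (1/2)^2 = 1/4).
Hamilton's rule: n·r·B > C  ⇒  n > C/(r·B) = 0.264/(0.25·0.198) = 5.333.
The smallest integer exceeding 5.333 is 6.

6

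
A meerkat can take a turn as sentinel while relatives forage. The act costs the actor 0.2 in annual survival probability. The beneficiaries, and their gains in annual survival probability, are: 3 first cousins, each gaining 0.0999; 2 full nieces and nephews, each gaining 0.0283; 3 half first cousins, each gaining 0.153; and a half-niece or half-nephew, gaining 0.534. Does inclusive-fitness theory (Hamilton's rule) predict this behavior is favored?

Hamilton's rule: the trait is favored when the sum of r·B over every recipient exceeds the actor's cost C.
r to a first cousin = 0.125 (first cousins share one grandparent pair — two paths of length 4: r = 2·(1/2)^4 = 1/8).
r to a full niece or nephew = 1/4 (full aunt/uncle↔niece/nephew: two paths of length 3 through the shared grandparent pair: r = 2·(1/2)^3 = 1/4).
r to a half first cousin = 0.0625 (half first cousins share one grandparent — one path of length 4: r = (1/2)^4 = 1/16).
r to a half-niece or half-nephew = 0.125 (half-aunt/uncle↔niece/nephew: one path of length 3: r = (1/2)^3 = 1/8).
Summing one r·B term per recipient: 3·0.125·0.0999 + 2·0.25·0.0283 + 3·0.0625·0.153 + 1·0.125·0.534 = 0.14705.
0.14705 < 0.2: the indirect benefit is less than the cost.

No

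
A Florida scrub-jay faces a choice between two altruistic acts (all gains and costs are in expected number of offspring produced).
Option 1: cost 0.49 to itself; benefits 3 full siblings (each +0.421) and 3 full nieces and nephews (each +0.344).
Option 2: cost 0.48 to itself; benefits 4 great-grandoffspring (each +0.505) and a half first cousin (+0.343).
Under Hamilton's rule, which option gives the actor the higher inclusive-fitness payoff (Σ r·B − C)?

Option 1: r to a full sibling = 0.5.
Option 1: r to a full niece or nephew = 0.25.
Option 1: Σ r·B − C = (3·0.5·0.421 + 3·0.25·0.344) − 0.49 = 0.3995.
Option 2: r to a great-grandoffspring = 0.125.
Option 2: r to a half first cousin = 0.0625.
Option 2: Σ r·B − C = (4·0.125·0.505 + 1·0.0625·0.343) − 0.48 = -0.2060625.
Option 1 has the higher net inclusive-fitness payoff.

Option 1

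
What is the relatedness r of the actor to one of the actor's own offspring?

0.5

Each parent–offspring link contributes a factor of 1/2, and independent paths through distinct common ancestors add.
One parent–offspring link: r = (1/2)^1 = 1/2.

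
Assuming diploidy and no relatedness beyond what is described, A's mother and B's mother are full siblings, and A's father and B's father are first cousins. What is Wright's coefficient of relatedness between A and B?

0.15625

Relatedness sums over independent paths through distinct common ancestors.
A and B are related in two ways: first cousins through their mothers (r = 1/8) and second cousins through their fathers (r = 1/32).
r = 1/8 + 1/32 = 5/32 = 0.15625.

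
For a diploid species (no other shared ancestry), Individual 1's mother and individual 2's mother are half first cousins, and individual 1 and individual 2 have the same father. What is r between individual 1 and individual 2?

0.265625

With two independent routes of shared ancestry, r is the sum of the two contributions.
Individual 1 and individual 2 are related in two ways: half second cousins through their mothers (r = 1/64) and half-sibs through their shared father (r = 1/4).
r = 1/64 + 1/4 = 17/64 = 0.265625.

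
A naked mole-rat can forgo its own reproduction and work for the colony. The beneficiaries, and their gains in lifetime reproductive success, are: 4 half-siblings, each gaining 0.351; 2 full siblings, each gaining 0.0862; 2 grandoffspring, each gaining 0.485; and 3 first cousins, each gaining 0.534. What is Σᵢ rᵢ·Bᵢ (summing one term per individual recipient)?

0.87995

r to a half-sibling = 0.25 (half-sibs share one parent — one path of length 2: r = (1/2)^2 = 1/4).
r to a full sibling = 1/2 (full sibs share both parents — two paths of length 2: r = 2·(1/2)^2 = 1/2).
r to a grandoffspring = 0.25 (two parent–offspring links: r = (1/2)^2 = 1/4).
r to a first cousin = 1/8 (first cousins share one grandparent pair — two paths of length 4: r = 2·(1/2)^4 = 1/8).
Summing one r·B term per recipient: 4·0.25·0.351 + 2·0.5·0.0862 + 2·0.25·0.485 + 3·0.125·0.534 = 0.87995.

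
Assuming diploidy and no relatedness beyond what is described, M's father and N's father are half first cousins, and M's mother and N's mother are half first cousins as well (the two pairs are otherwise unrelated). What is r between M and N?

Wright's path rule: contributions from independent ancestry routes add.
M and N are related in two ways: half second cousins through their fathers (r = 1/64) and half second cousins through their mothers (r = 1/64).
r = 1/64 + 1/64 = 1/32 = 0.03125.

0.03125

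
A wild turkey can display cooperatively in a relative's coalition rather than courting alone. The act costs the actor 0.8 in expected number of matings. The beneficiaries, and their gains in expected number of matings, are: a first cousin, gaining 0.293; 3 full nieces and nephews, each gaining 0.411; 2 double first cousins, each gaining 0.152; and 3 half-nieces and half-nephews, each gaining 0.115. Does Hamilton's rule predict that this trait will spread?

Hamilton's rule: the trait is favored when the sum of r·B over every recipient exceeds the actor's cost C.
r to a first cousin = 1/8 (first cousins share one grandparent pair — two paths of length 4: r = 2·(1/2)^4 = 1/8).
r to a full niece or nephew = 1/4 (full aunt/uncle↔niece/nephew: two paths of length 3 through the shared grandparent pair: r = 2·(1/2)^3 = 1/4).
r to a double first cousin = 0.25 (double first cousins share both grandparent pairs — four paths of length 4: r = 4·(1/2)^4 = 1/4).
r to a half-niece or half-nephew = 0.125 (half-aunt/uncle↔niece/nephew: one path of length 3: r = (1/2)^3 = 1/8).
Summing one r·B term per recipient: 1·0.125·0.293 + 3·0.25·0.411 + 2·0.25·0.152 + 3·0.125·0.115 = 0.464.
0.464 < 0.8: the indirect benefit is less than the cost.

No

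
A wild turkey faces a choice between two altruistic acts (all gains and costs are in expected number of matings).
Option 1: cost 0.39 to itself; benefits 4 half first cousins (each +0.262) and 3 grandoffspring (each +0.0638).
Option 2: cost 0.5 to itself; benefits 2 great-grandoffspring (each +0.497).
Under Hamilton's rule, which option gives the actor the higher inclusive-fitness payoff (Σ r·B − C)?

Option 1: r to a half first cousin = 0.0625.
Option 1: r to a grandoffspring = 0.25.
Option 1: Σ r·B − C = (4·0.0625·0.262 + 3·0.25·0.0638) − 0.39 = -0.27665.
Option 2: r to a great-grandoffspring = 0.125.
Option 2: Σ r·B − C = (2·0.125·0.497) − 0.5 = -0.37575.
Option 1 has the higher net inclusive-fitness payoff.

Option 1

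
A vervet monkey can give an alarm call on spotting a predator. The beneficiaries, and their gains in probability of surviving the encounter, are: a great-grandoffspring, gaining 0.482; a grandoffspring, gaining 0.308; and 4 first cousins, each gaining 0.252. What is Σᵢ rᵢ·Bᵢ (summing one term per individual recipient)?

r to a great-grandoffspring = 0.125 (three parent–offspring links: r = (1/2)^3 = 1/8).
r to a grandoffspring = 0.25 (two parent–offspring links: r = (1/2)^2 = 1/4).
r to a first cousin = 0.125 (first cousins share one grandparent pair — two paths of length 4: r = 2·(1/2)^4 = 1/8).
Summing one r·B term per recipient: 1·0.125·0.482 + 1·0.25·0.308 + 4·0.125·0.252 = 0.26325.

0.26325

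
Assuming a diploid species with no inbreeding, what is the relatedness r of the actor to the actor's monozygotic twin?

Each parent–offspring link contributes a factor of 1/2, and independent paths through distinct common ancestors add.
Monozygotic twins share every allele identical by descent: r = 1.

1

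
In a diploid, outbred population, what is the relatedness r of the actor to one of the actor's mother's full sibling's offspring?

0.125

Each parent–offspring link contributes a factor of 1/2, and independent paths through distinct common ancestors add.
First cousins share one grandparent pair — two paths of length 4: r = 2·(1/2)^4 = 1/8.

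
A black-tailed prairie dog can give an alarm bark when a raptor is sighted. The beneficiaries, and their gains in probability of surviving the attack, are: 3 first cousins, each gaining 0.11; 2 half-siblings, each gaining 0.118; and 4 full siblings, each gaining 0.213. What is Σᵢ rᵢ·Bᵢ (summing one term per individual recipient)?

r to a first cousin = 0.125 (first cousins share one grandparent pair — two paths of length 4: r = 2·(1/2)^4 = 1/8).
r to a half-sibling = 1/4 (half-sibs share one parent — one path of length 2: r = (1/2)^2 = 1/4).
r to a full sibling = 0.5 (full sibs share both parents — two paths of length 2: r = 2·(1/2)^2 = 1/2).
Summing one r·B term per recipient: 3·0.125·0.11 + 2·0.25·0.118 + 4·0.5·0.213 = 0.52625.

0.52625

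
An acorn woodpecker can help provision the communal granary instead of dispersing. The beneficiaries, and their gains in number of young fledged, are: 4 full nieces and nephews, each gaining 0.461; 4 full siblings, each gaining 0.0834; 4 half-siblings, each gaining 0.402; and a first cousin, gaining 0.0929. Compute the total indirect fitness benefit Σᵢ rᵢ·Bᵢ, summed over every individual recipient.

r to a full niece or nephew = 1/4 (full aunt/uncle↔niece/nephew: two paths of length 3 through the shared grandparent pair: r = 2·(1/2)^3 = 1/4).
r to a full sibling = 1/2 (full sibs share both parents — two paths of length 2: r = 2·(1/2)^2 = 1/2).
r to a half-sibling = 1/4 (half-sibs share one parent — one path of length 2: r = (1/2)^2 = 1/4).
r to a first cousin = 0.125 (first cousins share one grandparent pair — two paths of length 4: r = 2·(1/2)^4 = 1/8).
Summing one r·B term per recipient: 4·0.25·0.461 + 4·0.5·0.0834 + 4·0.25·0.402 + 1·0.125·0.0929 = 1.0414125.

1.0414125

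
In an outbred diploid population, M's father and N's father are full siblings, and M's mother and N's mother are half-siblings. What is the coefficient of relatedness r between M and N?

Independent pedigree routes through distinct common ancestors add.
M and N are related in two ways: first cousins through their fathers (r = 1/8) and half first cousins through their mothers (r = 1/16).
r = 1/8 + 1/16 = 0.1875.

0.1875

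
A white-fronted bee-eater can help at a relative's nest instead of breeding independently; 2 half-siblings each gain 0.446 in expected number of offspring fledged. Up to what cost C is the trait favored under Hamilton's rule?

r to a half-sibling = 1/4 (half-sibs share one parent — one path of length 2: r = (1/2)^2 = 1/4).
Hamilton's rule: n·r·B > C, so the trait is favored while C < n·r·B = 2·0.25·0.446 = 0.223.

0.223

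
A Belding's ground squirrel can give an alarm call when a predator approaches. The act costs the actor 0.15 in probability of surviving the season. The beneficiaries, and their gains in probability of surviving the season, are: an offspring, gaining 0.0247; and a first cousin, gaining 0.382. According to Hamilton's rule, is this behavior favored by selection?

No

Hamilton's rule: the trait is favored when the sum of r·B over every recipient exceeds the actor's cost C.
r to an offspring = 1/2 (one parent–offspring link: r = (1/2)^1 = 1/2).
r to a first cousin = 1/8 (first cousins share one grandparent pair — two paths of length 4: r = 2·(1/2)^4 = 1/8).
Summing one r·B term per recipient: 1·0.5·0.0247 + 1·0.125·0.382 = 0.0601.
0.0601 < 0.15: the indirect benefit is less than the cost.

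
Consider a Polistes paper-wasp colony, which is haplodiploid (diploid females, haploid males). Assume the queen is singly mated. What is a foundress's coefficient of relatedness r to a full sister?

0.75

Haplodiploid full sisters inherit their father's entire haploid genome identically (contributing 1/2) and on average half of their mother's contribution (1/2 · 1/2 = 1/4); r = 1/2 + 1/4 = 3/4.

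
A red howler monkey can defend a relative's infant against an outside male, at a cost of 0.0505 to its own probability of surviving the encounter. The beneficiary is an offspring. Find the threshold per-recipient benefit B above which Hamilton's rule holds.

0.101

r to an offspring = 0.5 (one parent–offspring link: r = (1/2)^1 = 1/2).
Hamilton's rule with n recipients of equal r: n·r·B > C, so B > C/(n·r) = 0.0505/(1·0.5) = 0.101.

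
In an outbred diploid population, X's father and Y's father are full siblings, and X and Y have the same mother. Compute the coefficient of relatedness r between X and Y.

Wright's path rule: contributions from independent ancestry routes add.
X and Y are related in two ways: first cousins through their fathers (r = 1/8) and half-sibs through their shared mother (r = 1/4).
r = 1/8 + 1/4 = 3/8 = 0.375.

0.375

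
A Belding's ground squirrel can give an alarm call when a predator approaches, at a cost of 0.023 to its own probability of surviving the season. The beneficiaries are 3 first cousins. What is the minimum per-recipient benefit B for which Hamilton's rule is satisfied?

0.0613

r to a first cousin = 1/8 (first cousins share one grandparent pair — two paths of length 4: r = 2·(1/2)^4 = 1/8).
Hamilton's rule with n recipients of equal r: n·r·B > C, so B > C/(n·r) = 0.023/(3·0.125) = 0.0613.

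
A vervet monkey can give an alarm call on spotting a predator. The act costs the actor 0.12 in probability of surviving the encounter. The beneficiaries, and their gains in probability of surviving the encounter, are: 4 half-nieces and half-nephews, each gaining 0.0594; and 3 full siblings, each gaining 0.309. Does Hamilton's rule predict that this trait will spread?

Yes

Hamilton's rule: the trait is favored when the sum of r·B over every recipient exceeds the actor's cost C.
r to a half-niece or half-nephew = 0.125 (half-aunt/uncle↔niece/nephew: one path of length 3: r = (1/2)^3 = 1/8).
r to a full sibling = 1/2 (full sibs share both parents — two paths of length 2: r = 2·(1/2)^2 = 1/2).
Summing one r·B term per recipient: 4·0.125·0.0594 + 3·0.5·0.309 = 0.4932.
0.4932 > 0.12: the indirect benefit exceeds the cost.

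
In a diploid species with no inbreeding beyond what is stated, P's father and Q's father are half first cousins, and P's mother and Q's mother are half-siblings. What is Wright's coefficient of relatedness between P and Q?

0.078125

Independent pedigree routes through distinct common ancestors add.
P and Q are related in two ways: half second cousins through their fathers (r = 1/64) and half first cousins through their mothers (r = 1/16).
r = 1/64 + 1/16 = 0.078125.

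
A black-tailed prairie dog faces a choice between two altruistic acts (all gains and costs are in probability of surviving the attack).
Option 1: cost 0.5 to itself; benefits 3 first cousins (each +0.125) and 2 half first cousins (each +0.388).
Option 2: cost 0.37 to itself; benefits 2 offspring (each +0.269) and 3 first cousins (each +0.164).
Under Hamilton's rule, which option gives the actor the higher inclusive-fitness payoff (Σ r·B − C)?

Option 1: r to a first cousin = 0.125.
Option 1: r to a half first cousin = 0.0625.
Option 1: Σ r·B − C = (3·0.125·0.125 + 2·0.0625·0.388) − 0.5 = -0.404625.
Option 2: r to an offspring = 0.5.
Option 2: r to a first cousin = 0.125.
Option 2: Σ r·B − C = (2·0.5·0.269 + 3·0.125·0.164) − 0.37 = -0.0395.
Option 2 has the higher net inclusive-fitness payoff.

Option 2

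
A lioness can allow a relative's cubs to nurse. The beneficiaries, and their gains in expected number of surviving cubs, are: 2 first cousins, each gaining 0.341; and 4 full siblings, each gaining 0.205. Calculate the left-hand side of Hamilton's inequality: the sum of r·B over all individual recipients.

0.49525

r to a first cousin = 1/8 (first cousins share one grandparent pair — two paths of length 4: r = 2·(1/2)^4 = 1/8).
r to a full sibling = 0.5 (full sibs share both parents — two paths of length 2: r = 2·(1/2)^2 = 1/2).
Summing one r·B term per recipient: 2·0.125·0.341 + 4·0.5·0.205 = 0.49525.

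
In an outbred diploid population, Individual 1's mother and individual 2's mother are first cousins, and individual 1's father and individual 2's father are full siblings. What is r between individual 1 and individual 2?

0.15625

With two independent routes of shared ancestry, r is the sum of the two contributions.
Individual 1 and individual 2 are related in two ways: second cousins through their mothers (r = 1/32) and first cousins through their fathers (r = 1/8).
r = 1/32 + 1/8 = 5/32 = 0.15625.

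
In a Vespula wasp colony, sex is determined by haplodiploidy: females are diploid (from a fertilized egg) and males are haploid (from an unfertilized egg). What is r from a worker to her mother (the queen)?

0.5

One meiotic link between diploid queen and diploid daughter: r = 1/2.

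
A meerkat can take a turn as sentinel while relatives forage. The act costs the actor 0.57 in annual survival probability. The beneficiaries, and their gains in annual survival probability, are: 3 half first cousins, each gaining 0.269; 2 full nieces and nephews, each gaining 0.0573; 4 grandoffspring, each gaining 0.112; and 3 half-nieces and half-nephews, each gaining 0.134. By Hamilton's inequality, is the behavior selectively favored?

No

Hamilton's rule: the trait is favored when the sum of r·B over every recipient exceeds the actor's cost C.
r to a half first cousin = 0.0625 (half first cousins share one grandparent — one path of length 4: r = (1/2)^4 = 1/16).
r to a full niece or nephew = 0.25 (full aunt/uncle↔niece/nephew: two paths of length 3 through the shared grandparent pair: r = 2·(1/2)^3 = 1/4).
r to a grandoffspring = 0.25 (two parent–offspring links: r = (1/2)^2 = 1/4).
r to a half-niece or half-nephew = 0.125 (half-aunt/uncle↔niece/nephew: one path of length 3: r = (1/2)^3 = 1/8).
Summing one r·B term per recipient: 3·0.0625·0.269 + 2·0.25·0.0573 + 4·0.25·0.112 + 3·0.125·0.134 = 0.2413375.
0.2413375 < 0.57: the indirect benefit is less than the cost.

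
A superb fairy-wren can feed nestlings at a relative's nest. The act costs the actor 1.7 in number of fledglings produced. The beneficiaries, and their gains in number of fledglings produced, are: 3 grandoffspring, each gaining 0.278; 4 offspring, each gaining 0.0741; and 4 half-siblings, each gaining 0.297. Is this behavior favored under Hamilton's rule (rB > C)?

No

Hamilton's rule: the trait is favored when the sum of r·B over every recipient exceeds the actor's cost C.
r to a grandoffspring = 1/4 (two parent–offspring links: r = (1/2)^2 = 1/4).
r to an offspring = 1/2 (one parent–offspring link: r = (1/2)^1 = 1/2).
r to a half-sibling = 1/4 (half-sibs share one parent — one path of length 2: r = (1/2)^2 = 1/4).
Summing one r·B term per recipient: 3·0.25·0.278 + 4·0.5·0.0741 + 4·0.25·0.297 = 0.6537.
0.6537 < 1.7: the indirect benefit is less than the cost.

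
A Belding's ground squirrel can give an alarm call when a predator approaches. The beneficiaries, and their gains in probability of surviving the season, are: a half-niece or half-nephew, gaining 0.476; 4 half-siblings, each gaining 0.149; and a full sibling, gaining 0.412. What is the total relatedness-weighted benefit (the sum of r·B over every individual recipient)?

r to a half-niece or half-nephew = 0.125 (half-aunt/uncle↔niece/nephew: one path of length 3: r = (1/2)^3 = 1/8).
r to a half-sibling = 1/4 (half-sibs share one parent — one path of length 2: r = (1/2)^2 = 1/4).
r to a full sibling = 1/2 (full sibs share both parents — two paths of length 2: r = 2·(1/2)^2 = 1/2).
Summing one r·B term per recipient: 1·0.125·0.476 + 4·0.25·0.149 + 1·0.5·0.412 = 0.4145.

0.4145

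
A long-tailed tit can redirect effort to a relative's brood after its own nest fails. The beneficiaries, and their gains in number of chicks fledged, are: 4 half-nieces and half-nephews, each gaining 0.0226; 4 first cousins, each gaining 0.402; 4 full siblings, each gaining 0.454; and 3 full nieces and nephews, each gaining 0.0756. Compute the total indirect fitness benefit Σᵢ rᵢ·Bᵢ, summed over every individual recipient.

r to a half-niece or half-nephew = 1/8 (half-aunt/uncle↔niece/nephew: one path of length 3: r = (1/2)^3 = 1/8).
r to a first cousin = 0.125 (first cousins share one grandparent pair — two paths of length 4: r = 2·(1/2)^4 = 1/8).
r to a full sibling = 0.5 (full sibs share both parents — two paths of length 2: r = 2·(1/2)^2 = 1/2).
r to a full niece or nephew = 0.25 (full aunt/uncle↔niece/nephew: two paths of length 3 through the shared grandparent pair: r = 2·(1/2)^3 = 1/4).
Summing one r·B term per recipient: 4·0.125·0.0226 + 4·0.125·0.402 + 4·0.5·0.454 + 3·0.25·0.0756 = 1.177.

1.177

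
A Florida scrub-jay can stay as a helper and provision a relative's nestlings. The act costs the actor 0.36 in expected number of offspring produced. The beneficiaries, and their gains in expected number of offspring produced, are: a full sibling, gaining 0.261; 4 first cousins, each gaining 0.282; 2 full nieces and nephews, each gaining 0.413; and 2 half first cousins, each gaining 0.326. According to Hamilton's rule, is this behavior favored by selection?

Yes

Hamilton's rule: the trait is favored when the sum of r·B over every recipient exceeds the actor's cost C.
r to a full sibling = 1/2 (full sibs share both parents — two paths of length 2: r = 2·(1/2)^2 = 1/2).
r to a first cousin = 0.125 (first cousins share one grandparent pair — two paths of length 4: r = 2·(1/2)^4 = 1/8).
r to a full niece or nephew = 0.25 (full aunt/uncle↔niece/nephew: two paths of length 3 through the shared grandparent pair: r = 2·(1/2)^3 = 1/4).
r to a half first cousin = 1/16 (half first cousins share one grandparent — one path of length 4: r = (1/2)^4 = 1/16).
Summing one r·B term per recipient: 1·0.5·0.261 + 4·0.125·0.282 + 2·0.25·0.413 + 2·0.0625·0.326 = 0.51875.
0.51875 > 0.36: the indirect benefit exceeds the cost.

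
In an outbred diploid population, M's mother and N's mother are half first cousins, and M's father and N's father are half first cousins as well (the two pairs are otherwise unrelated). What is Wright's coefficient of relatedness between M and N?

Relatedness sums over independent paths through distinct common ancestors.
M and N are related in two ways: half second cousins through their mothers (r = 1/64) and half second cousins through their fathers (r = 1/64).
r = 1/64 + 1/64 = 0.03125.

0.03125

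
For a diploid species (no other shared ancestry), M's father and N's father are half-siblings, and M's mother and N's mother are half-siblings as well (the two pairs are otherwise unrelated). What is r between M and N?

Relatedness sums over independent paths through distinct common ancestors.
M and N are related in two ways: half first cousins through their fathers (r = 1/16) and half first cousins through their mothers (r = 1/16).
r = 1/16 + 1/16 = 0.125.

0.125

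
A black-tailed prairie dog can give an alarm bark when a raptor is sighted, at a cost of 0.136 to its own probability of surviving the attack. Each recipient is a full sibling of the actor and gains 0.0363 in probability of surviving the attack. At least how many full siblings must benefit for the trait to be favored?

r to a full sibling = 0.5 (full sibs share both parents — two paths of length 2: r = 2·(1/2)^2 = 1/2).
Hamilton's rule: n·r·B > C  ⇒  n > C/(r·B) = 0.136/(0.5·0.0363) = 7.493.
The smallest integer exceeding 7.493 is 8.

8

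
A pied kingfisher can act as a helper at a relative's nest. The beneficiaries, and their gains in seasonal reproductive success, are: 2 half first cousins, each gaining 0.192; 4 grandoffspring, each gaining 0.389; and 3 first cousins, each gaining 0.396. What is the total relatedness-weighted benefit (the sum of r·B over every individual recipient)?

r to a half first cousin = 1/16 (half first cousins share one grandparent — one path of length 4: r = (1/2)^4 = 1/16).
r to a grandoffspring = 0.25 (two parent–offspring links: r = (1/2)^2 = 1/4).
r to a first cousin = 1/8 (first cousins share one grandparent pair — two paths of length 4: r = 2·(1/2)^4 = 1/8).
Summing one r·B term per recipient: 2·0.0625·0.192 + 4·0.25·0.389 + 3·0.125·0.396 = 0.5615.

0.5615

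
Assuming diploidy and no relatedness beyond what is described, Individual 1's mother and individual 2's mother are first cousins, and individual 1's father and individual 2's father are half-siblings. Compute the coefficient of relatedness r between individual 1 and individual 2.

Relatedness sums over independent paths through distinct common ancestors.
Individual 1 and individual 2 are related in two ways: second cousins through their mothers (r = 1/32) and half first cousins through their fathers (r = 1/16).
r = 1/32 + 1/16 = 3/32 = 0.09375.

0.09375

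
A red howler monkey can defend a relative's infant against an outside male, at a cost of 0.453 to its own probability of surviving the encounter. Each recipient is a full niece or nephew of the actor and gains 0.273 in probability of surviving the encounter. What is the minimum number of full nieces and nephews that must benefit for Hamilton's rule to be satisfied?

r to a full niece or nephew = 1/4 (full aunt/uncle↔niece/nephew: two paths of length 3 through the shared grandparent pair: r = 2·(1/2)^3 = 1/4).
Hamilton's rule: n·r·B > C  ⇒  n > C/(r·B) = 0.453/(0.25·0.273) = 6.637.
The smallest integer exceeding 6.637 is 7.

7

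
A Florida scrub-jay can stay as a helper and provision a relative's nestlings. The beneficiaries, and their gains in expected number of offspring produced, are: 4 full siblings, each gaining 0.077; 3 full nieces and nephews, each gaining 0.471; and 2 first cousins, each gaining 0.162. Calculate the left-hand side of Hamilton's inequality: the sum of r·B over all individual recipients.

0.54775

r to a full sibling = 0.5 (full sibs share both parents — two paths of length 2: r = 2·(1/2)^2 = 1/2).
r to a full niece or nephew = 0.25 (full aunt/uncle↔niece/nephew: two paths of length 3 through the shared grandparent pair: r = 2·(1/2)^3 = 1/4).
r to a first cousin = 1/8 (first cousins share one grandparent pair — two paths of length 4: r = 2·(1/2)^4 = 1/8).
Summing one r·B term per recipient: 4·0.5·0.077 + 3·0.25·0.471 + 2·0.125·0.162 = 0.54775.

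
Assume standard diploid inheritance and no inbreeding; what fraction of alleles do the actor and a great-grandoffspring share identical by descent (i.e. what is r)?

Three parent–offspring links: r = (1/2)^3 = 1/8.

0.125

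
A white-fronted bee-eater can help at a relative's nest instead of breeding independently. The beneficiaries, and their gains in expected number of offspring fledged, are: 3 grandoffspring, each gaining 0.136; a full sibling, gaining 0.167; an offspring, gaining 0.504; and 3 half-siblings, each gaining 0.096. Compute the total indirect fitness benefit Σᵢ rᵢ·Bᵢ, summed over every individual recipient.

0.5095

r to a grandoffspring = 0.25 (two parent–offspring links: r = (1/2)^2 = 1/4).
r to a full sibling = 0.5 (full sibs share both parents — two paths of length 2: r = 2·(1/2)^2 = 1/2).
r to an offspring = 1/2 (one parent–offspring link: r = (1/2)^1 = 1/2).
r to a half-sibling = 1/4 (half-sibs share one parent — one path of length 2: r = (1/2)^2 = 1/4).
Summing one r·B term per recipient: 3·0.25·0.136 + 1·0.5·0.167 + 1·0.5·0.504 + 3·0.25·0.096 = 0.5095.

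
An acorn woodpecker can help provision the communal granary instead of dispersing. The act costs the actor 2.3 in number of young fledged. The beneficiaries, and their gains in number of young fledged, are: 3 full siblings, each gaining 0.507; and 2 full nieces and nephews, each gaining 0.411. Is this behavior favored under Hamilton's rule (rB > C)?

Hamilton's rule: the trait is favored when the sum of r·B over every recipient exceeds the actor's cost C.
r to a full sibling = 0.5 (full sibs share both parents — two paths of length 2: r = 2·(1/2)^2 = 1/2).
r to a full niece or nephew = 0.25 (full aunt/uncle↔niece/nephew: two paths of length 3 through the shared grandparent pair: r = 2·(1/2)^3 = 1/4).
Summing one r·B term per recipient: 3·0.5·0.507 + 2·0.25·0.411 = 0.966.
0.966 < 2.3: the indirect benefit is less than the cost.

No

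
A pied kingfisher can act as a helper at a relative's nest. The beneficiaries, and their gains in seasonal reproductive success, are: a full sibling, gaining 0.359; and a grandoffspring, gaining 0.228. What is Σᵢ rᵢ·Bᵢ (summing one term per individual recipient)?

0.2365

r to a full sibling = 1/2 (full sibs share both parents — two paths of length 2: r = 2·(1/2)^2 = 1/2).
r to a grandoffspring = 0.25 (two parent–offspring links: r = (1/2)^2 = 1/4).
Summing one r·B term per recipient: 1·0.5·0.359 + 1·0.25·0.228 = 0.2365.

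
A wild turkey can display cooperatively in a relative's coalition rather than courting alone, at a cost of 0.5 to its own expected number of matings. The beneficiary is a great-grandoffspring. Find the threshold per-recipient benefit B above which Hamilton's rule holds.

4

r to a great-grandoffspring = 1/8 (three parent–offspring links: r = (1/2)^3 = 1/8).
Hamilton's rule with n recipients of equal r: n·r·B > C, so B > C/(n·r) = 0.5/(1·0.125) = 4.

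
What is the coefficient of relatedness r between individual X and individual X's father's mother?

Each parent–offspring link contributes a factor of 1/2, and independent paths through distinct common ancestors add.
Two parent–offspring links: r = (1/2)^2 = 1/4.

0.25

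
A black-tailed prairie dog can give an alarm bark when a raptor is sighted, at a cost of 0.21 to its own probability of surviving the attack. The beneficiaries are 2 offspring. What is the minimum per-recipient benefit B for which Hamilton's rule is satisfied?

r to an offspring = 0.5 (one parent–offspring link: r = (1/2)^1 = 1/2).
Hamilton's rule with n recipients of equal r: n·r·B > C, so B > C/(n·r) = 0.21/(2·0.5) = 0.21.

0.21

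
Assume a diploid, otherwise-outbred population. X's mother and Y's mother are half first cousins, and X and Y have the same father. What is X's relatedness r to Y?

0.265625

Wright's path rule: contributions from independent ancestry routes add.
X and Y are related in two ways: half second cousins through their mothers (r = 1/64) and half-sibs through their shared father (r = 1/4).
r = 1/64 + 1/4 = 17/64 = 0.265625.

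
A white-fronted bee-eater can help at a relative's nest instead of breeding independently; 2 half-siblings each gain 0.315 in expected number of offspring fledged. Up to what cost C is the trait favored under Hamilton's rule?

0.1575

r to a half-sibling = 0.25 (half-sibs share one parent — one path of length 2: r = (1/2)^2 = 1/4).
Hamilton's rule: n·r·B > C, so the trait is favored while C < n·r·B = 2·0.25·0.315 = 0.1575.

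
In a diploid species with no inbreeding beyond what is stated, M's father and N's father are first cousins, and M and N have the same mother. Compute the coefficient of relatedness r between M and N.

0.28125

With two independent routes of shared ancestry, r is the sum of the two contributions.
M and N are related in two ways: second cousins through their fathers (r = 1/32) and half-sibs through their shared mother (r = 1/4).
r = 1/32 + 1/4 = 9/32 = 0.28125.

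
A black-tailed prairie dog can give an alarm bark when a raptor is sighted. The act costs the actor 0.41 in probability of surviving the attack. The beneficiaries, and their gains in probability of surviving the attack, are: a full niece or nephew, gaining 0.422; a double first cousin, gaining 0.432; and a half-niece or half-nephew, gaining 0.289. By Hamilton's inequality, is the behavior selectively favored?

No

Hamilton's rule: the trait is favored when the sum of r·B over every recipient exceeds the actor's cost C.
r to a full niece or nephew = 0.25 (full aunt/uncle↔niece/nephew: two paths of length 3 through the shared grandparent pair: r = 2·(1/2)^3 = 1/4).
r to a double first cousin = 0.25 (double first cousins share both grandparent pairs — four paths of length 4: r = 4·(1/2)^4 = 1/4).
r to a half-niece or half-nephew = 1/8 (half-aunt/uncle↔niece/nephew: one path of length 3: r = (1/2)^3 = 1/8).
Summing one r·B term per recipient: 1·0.25·0.422 + 1·0.25·0.432 + 1·0.125·0.289 = 0.249625.
0.249625 < 0.41: the indirect benefit is less than the cost.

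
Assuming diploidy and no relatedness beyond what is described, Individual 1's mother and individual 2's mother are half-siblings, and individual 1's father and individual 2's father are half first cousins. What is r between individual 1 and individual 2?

0.078125

Independent pedigree routes through distinct common ancestors add.
Individual 1 and individual 2 are related in two ways: half first cousins through their mothers (r = 1/16) and half second cousins through their fathers (r = 1/64).
r = 1/16 + 1/64 = 5/64 = 0.078125.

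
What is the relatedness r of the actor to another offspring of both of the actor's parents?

0.5

Each parent–offspring link contributes a factor of 1/2, and independent paths through distinct common ancestors add.
Full sibs share both parents — two paths of length 2: r = 2·(1/2)^2 = 1/2.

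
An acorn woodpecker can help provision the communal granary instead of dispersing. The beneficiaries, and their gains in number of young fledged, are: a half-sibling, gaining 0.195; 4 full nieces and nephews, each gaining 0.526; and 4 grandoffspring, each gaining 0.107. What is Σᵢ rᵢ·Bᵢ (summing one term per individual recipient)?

r to a half-sibling = 0.25 (half-sibs share one parent — one path of length 2: r = (1/2)^2 = 1/4).
r to a full niece or nephew = 1/4 (full aunt/uncle↔niece/nephew: two paths of length 3 through the shared grandparent pair: r = 2·(1/2)^3 = 1/4).
r to a grandoffspring = 1/4 (two parent–offspring links: r = (1/2)^2 = 1/4).
Summing one r·B term per recipient: 1·0.25·0.195 + 4·0.25·0.526 + 4·0.25·0.107 = 0.68175.

0.68175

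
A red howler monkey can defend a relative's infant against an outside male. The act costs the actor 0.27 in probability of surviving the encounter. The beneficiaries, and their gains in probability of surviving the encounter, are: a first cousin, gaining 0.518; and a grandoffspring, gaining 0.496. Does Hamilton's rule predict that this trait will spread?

Hamilton's rule: the trait is favored when the sum of r·B over every recipient exceeds the actor's cost C.
r to a first cousin = 0.125 (first cousins share one grandparent pair — two paths of length 4: r = 2·(1/2)^4 = 1/8).
r to a grandoffspring = 1/4 (two parent–offspring links: r = (1/2)^2 = 1/4).
Summing one r·B term per recipient: 1·0.125·0.518 + 1·0.25·0.496 = 0.18875.
0.18875 < 0.27: the indirect benefit is less than the cost.

No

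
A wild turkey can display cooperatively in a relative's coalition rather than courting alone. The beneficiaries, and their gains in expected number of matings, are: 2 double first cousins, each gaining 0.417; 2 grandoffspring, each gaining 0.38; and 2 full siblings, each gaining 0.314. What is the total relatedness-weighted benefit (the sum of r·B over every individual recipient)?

0.7125

r to a double first cousin = 1/4 (double first cousins share both grandparent pairs — four paths of length 4: r = 4·(1/2)^4 = 1/4).
r to a grandoffspring = 1/4 (two parent–offspring links: r = (1/2)^2 = 1/4).
r to a full sibling = 0.5 (full sibs share both parents — two paths of length 2: r = 2·(1/2)^2 = 1/2).
Summing one r·B term per recipient: 2·0.25·0.417 + 2·0.25·0.38 + 2·0.5·0.314 = 0.7125.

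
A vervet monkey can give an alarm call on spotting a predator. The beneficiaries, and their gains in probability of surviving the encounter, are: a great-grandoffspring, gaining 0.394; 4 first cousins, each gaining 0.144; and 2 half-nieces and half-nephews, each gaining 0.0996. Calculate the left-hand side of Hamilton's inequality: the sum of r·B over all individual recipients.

r to a great-grandoffspring = 1/8 (three parent–offspring links: r = (1/2)^3 = 1/8).
r to a first cousin = 1/8 (first cousins share one grandparent pair — two paths of length 4: r = 2·(1/2)^4 = 1/8).
r to a half-niece or half-nephew = 1/8 (half-aunt/uncle↔niece/nephew: one path of length 3: r = (1/2)^3 = 1/8).
Summing one r·B term per recipient: 1·0.125·0.394 + 4·0.125·0.144 + 2·0.125·0.0996 = 0.14615.

0.14615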